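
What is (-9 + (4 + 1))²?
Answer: 16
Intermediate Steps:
(-9 + (4 + 1))² = (-9 + 5)² = (-4)² = 16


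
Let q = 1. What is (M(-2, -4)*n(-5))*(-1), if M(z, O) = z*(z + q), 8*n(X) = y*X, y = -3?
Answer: -15/4 ≈ -3.7500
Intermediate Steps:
n(X) = -3*X/8 (n(X) = (-3*X)/8 = -3*X/8)
M(z, O) = z*(1 + z) (M(z, O) = z*(z + 1) = z*(1 + z))
(M(-2, -4)*n(-5))*(-1) = ((-2*(1 - 2))*(-3/8*(-5)))*(-1) = (-2*(-1)*(15/8))*(-1) = (2*(15/8))*(-1) = (15/4)*(-1) = -15/4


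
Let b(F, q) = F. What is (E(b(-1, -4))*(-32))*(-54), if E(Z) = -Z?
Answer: 1728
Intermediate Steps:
(E(b(-1, -4))*(-32))*(-54) = (-1*(-1)*(-32))*(-54) = (1*(-32))*(-54) = -32*(-54) = 1728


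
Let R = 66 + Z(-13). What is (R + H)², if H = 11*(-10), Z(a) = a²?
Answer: 15625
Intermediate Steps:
R = 235 (R = 66 + (-13)² = 66 + 169 = 235)
H = -110
(R + H)² = (235 - 110)² = 125² = 15625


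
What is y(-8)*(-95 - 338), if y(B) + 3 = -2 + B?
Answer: 5629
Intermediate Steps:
y(B) = -5 + B (y(B) = -3 + (-2 + B) = -5 + B)
y(-8)*(-95 - 338) = (-5 - 8)*(-95 - 338) = -13*(-433) = 5629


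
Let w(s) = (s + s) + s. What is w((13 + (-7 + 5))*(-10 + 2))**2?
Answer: 69696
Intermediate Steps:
w(s) = 3*s (w(s) = 2*s + s = 3*s)
w((13 + (-7 + 5))*(-10 + 2))**2 = (3*((13 + (-7 + 5))*(-10 + 2)))**2 = (3*((13 - 2)*(-8)))**2 = (3*(11*(-8)))**2 = (3*(-88))**2 = (-264)**2 = 69696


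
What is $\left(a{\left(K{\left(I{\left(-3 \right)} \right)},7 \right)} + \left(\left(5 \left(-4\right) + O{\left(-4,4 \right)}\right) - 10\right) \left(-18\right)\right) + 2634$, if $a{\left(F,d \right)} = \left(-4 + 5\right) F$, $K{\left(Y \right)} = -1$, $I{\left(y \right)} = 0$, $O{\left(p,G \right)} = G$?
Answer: $3101$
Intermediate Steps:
$a{\left(F,d \right)} = F$ ($a{\left(F,d \right)} = 1 F = F$)
$\left(a{\left(K{\left(I{\left(-3 \right)} \right)},7 \right)} + \left(\left(5 \left(-4\right) + O{\left(-4,4 \right)}\right) - 10\right) \left(-18\right)\right) + 2634 = \left(-1 + \left(\left(5 \left(-4\right) + 4\right) - 10\right) \left(-18\right)\right) + 2634 = \left(-1 + \left(\left(-20 + 4\right) - 10\right) \left(-18\right)\right) + 2634 = \left(-1 + \left(-16 - 10\right) \left(-18\right)\right) + 2634 = \left(-1 - -468\right) + 2634 = \left(-1 + 468\right) + 2634 = 467 + 2634 = 3101$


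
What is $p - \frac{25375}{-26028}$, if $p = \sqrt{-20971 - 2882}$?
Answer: $\frac{25375}{26028} + i \sqrt{23853} \approx 0.97491 + 154.44 i$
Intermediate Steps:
$p = i \sqrt{23853}$ ($p = \sqrt{-23853} = i \sqrt{23853} \approx 154.44 i$)
$p - \frac{25375}{-26028} = i \sqrt{23853} - \frac{25375}{-26028} = i \sqrt{23853} - - \frac{25375}{26028} = i \sqrt{23853} + \frac{25375}{26028} = \frac{25375}{26028} + i \sqrt{23853}$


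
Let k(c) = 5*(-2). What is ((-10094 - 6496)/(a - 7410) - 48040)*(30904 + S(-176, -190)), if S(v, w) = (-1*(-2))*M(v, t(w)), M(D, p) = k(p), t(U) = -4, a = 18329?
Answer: -16200676269400/10919 ≈ -1.4837e+9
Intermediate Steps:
k(c) = -10
M(D, p) = -10
S(v, w) = -20 (S(v, w) = -1*(-2)*(-10) = 2*(-10) = -20)
((-10094 - 6496)/(a - 7410) - 48040)*(30904 + S(-176, -190)) = ((-10094 - 6496)/(18329 - 7410) - 48040)*(30904 - 20) = (-16590/10919 - 48040)*30884 = -524565350/10919*30884 = -16200676269400/10919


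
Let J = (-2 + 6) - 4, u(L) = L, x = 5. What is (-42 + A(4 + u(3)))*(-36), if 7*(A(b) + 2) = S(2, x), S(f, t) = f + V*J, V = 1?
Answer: 11016/7 ≈ 1573.7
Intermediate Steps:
J = 0 (J = 4 - 4 = 0)
S(f, t) = f (S(f, t) = f + 1*0 = f + 0 = f)
A(b) = -12/7 (A(b) = -2 + (⅐)*2 = -2 + 2/7 = -12/7)
(-42 + A(4 + u(3)))*(-36) = (-42 - 12/7)*(-36) = -306/7*(-36) = 11016/7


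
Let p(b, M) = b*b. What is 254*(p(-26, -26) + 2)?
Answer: 172212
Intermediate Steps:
p(b, M) = b²
254*(p(-26, -26) + 2) = 254*((-26)² + 2) = 254*(676 + 2) = 254*678 = 172212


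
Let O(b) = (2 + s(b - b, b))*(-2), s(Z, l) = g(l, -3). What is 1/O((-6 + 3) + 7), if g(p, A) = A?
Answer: ½ ≈ 0.50000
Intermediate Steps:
s(Z, l) = -3
O(b) = 2 (O(b) = (2 - 3)*(-2) = -1*(-2) = 2)
1/O((-6 + 3) + 7) = 1/2 = ½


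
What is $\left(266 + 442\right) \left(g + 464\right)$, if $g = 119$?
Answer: $412764$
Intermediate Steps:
$\left(266 + 442\right) \left(g + 464\right) = \left(266 + 442\right) \left(119 + 464\right) = 708 \cdot 583 = 412764$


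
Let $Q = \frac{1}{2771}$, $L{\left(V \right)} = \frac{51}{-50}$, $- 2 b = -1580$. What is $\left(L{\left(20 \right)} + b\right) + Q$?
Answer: $\frac{109313229}{138550} \approx 788.98$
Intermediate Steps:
$b = 790$ ($b = \left(- \frac{1}{2}\right) \left(-1580\right) = 790$)
$L{\left(V \right)} = - \frac{51}{50}$ ($L{\left(V \right)} = 51 \left(- \frac{1}{50}\right) = - \frac{51}{50}$)
$Q = \frac{1}{2771} \approx 0.00036088$
$\left(L{\left(20 \right)} + b\right) + Q = \left(- \frac{51}{50} + 790\right) + \frac{1}{2771} = \frac{39449}{50} + \frac{1}{2771} = \frac{109313229}{138550}$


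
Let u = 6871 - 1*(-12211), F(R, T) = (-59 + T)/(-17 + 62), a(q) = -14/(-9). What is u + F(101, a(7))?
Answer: 7727693/405 ≈ 19081.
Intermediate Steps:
a(q) = 14/9 (a(q) = -14*(-1/9) = 14/9)
F(R, T) = -59/45 + T/45 (F(R, T) = (-59 + T)/45 = (-59 + T)*(1/45) = -59/45 + T/45)
u = 19082 (u = 6871 + 12211 = 19082)
u + F(101, a(7)) = 19082 + (-59/45 + (1/45)*(14/9)) = 19082 + (-59/45 + 14/405) = 19082 - 517/405 = 7727693/405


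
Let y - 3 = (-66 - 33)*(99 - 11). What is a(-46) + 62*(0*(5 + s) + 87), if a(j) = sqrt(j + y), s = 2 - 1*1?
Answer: 5394 + I*sqrt(8755) ≈ 5394.0 + 93.568*I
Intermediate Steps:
s = 1 (s = 2 - 1 = 1)
y = -8709 (y = 3 + (-66 - 33)*(99 - 11) = 3 - 99*88 = 3 - 8712 = -8709)
a(j) = sqrt(-8709 + j) (a(j) = sqrt(j - 8709) = sqrt(-8709 + j))
a(-46) + 62*(0*(5 + s) + 87) = sqrt(-8709 - 46) + 62*(0*(5 + 1) + 87) = sqrt(-8755) + 62*(0*6 + 87) = I*sqrt(8755) + 62*(0 + 87) = I*sqrt(8755) + 62*87 = I*sqrt(8755) + 5394 = 5394 + I*sqrt(8755)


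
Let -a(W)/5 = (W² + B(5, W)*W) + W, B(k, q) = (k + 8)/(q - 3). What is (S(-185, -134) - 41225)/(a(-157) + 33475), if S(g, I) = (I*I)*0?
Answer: 1319200/2849561 ≈ 0.46295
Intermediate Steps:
S(g, I) = 0 (S(g, I) = I²*0 = 0)
B(k, q) = (8 + k)/(-3 + q)
a(W) = -5*W - 5*W² - 65*W/(-3 + W) (a(W) = -5*((W² + ((8 + 5)/(-3 + W))*W) + W) = -5*((W² + (13/(-3 + W))*W) + W) = -5*((W² + 13*W/(-3 + W)) + W) = -5*(W + W² + 13*W/(-3 + W)) = -5*W - 5*W² - 65*W/(-3 + W))
(S(-185, -134) - 41225)/(a(-157) + 33475) = (0 - 41225)/(5*(-157)*(-10 - 1*(-157)² + 2*(-157))/(-3 - 157) + 33475) = -41225/(5*(-157)*(-10 - 1*24649 - 314)/(-160) + 33475) = -41225/(5*(-157)*(-1/160)*(-10 - 24649 - 314) + 33475) = -41225/(5*(-157)*(-1/160)*(-24973) + 33475) = -41225/(-3920761/32 + 33475) = -41225/(-2849561/32) = -41225*(-32/2849561) = 1319200/2849561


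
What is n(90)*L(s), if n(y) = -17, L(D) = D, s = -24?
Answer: 408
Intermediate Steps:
n(90)*L(s) = -17*(-24) = 408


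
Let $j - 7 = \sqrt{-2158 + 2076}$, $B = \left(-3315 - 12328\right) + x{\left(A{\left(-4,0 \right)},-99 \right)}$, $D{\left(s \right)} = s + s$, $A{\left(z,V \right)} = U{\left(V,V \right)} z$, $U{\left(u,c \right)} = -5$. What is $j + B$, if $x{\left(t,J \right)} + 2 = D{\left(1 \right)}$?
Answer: $-15636 + i \sqrt{82} \approx -15636.0 + 9.0554 i$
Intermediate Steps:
$A{\left(z,V \right)} = - 5 z$
$D{\left(s \right)} = 2 s$
$x{\left(t,J \right)} = 0$ ($x{\left(t,J \right)} = -2 + 2 \cdot 1 = -2 + 2 = 0$)
$B = -15643$ ($B = \left(-3315 - 12328\right) + 0 = -15643 + 0 = -15643$)
$j = 7 + i \sqrt{82}$ ($j = 7 + \sqrt{-2158 + 2076} = 7 + \sqrt{-82} = 7 + i \sqrt{82} \approx 7.0 + 9.0554 i$)
$j + B = \left(7 + i \sqrt{82}\right) - 15643 = -15636 + i \sqrt{82}$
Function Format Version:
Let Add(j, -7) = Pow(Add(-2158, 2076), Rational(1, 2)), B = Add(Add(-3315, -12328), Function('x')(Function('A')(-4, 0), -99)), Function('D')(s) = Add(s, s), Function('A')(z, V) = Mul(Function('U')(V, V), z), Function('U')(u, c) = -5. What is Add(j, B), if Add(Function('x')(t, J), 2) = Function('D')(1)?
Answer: Add(-15636, Mul(I, Pow(82, Rational(1, 2)))) ≈ Add(-15636., Mul(9.0554, I))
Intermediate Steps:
Function('A')(z, V) = Mul(-5, z)
Function('D')(s) = Mul(2, s)
Function('x')(t, J) = 0 (Function('x')(t, J) = Add(-2, Mul(2, 1)) = Add(-2, 2) = 0)
B = -15643 (B = Add(Add(-3315, -12328), 0) = Add(-15643, 0) = -15643)
j = Add(7, Mul(I, Pow(82, Rational(1, 2)))) (j = Add(7, Pow(Add(-2158, 2076), Rational(1, 2))) = Add(7, Pow(-82, Rational(1, 2))) = Add(7, Mul(I, Pow(82, Rational(1, 2)))) ≈ Add(7.0000, Mul(9.0554, I)))
Add(j, B) = Add(Add(7, Mul(I, Pow(82, Rational(1, 2)))), -15643) = Add(-15636, Mul(I, Pow(82, Rational(1, 2))))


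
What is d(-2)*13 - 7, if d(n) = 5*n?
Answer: -137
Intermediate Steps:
d(-2)*13 - 7 = (5*(-2))*13 - 7 = -10*13 - 7 = -130 - 7 = -137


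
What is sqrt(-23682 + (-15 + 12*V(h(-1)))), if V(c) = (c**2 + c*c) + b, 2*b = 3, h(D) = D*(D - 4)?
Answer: 7*I*sqrt(471) ≈ 151.92*I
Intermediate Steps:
h(D) = D*(-4 + D)
b = 3/2 (b = (1/2)*3 = 3/2 ≈ 1.5000)
V(c) = 3/2 + 2*c**2 (V(c) = (c**2 + c*c) + 3/2 = (c**2 + c**2) + 3/2 = 2*c**2 + 3/2 = 3/2 + 2*c**2)
sqrt(-23682 + (-15 + 12*V(h(-1)))) = sqrt(-23682 + (-15 + 12*(3/2 + 2*(-(-4 - 1))**2))) = sqrt(-23682 + (-15 + 12*(3/2 + 2*(-1*(-5))**2))) = sqrt(-23682 + (-15 + 12*(3/2 + 2*5**2))) = sqrt(-23682 + (-15 + 12*(3/2 + 2*25))) = sqrt(-23682 + (-15 + 12*(3/2 + 50))) = sqrt(-23682 + (-15 + 12*(103/2))) = sqrt(-23682 + (-15 + 618)) = sqrt(-23682 + 603) = sqrt(-23079) = 7*I*sqrt(471)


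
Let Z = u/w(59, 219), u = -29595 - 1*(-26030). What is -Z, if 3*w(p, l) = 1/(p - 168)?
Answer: -1165755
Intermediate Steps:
u = -3565 (u = -29595 + 26030 = -3565)
w(p, l) = 1/(3*(-168 + p)) (w(p, l) = 1/(3*(p - 168)) = 1/(3*(-168 + p)))
Z = 1165755 (Z = -3565/(1/(3*(-168 + 59))) = -3565/((⅓)/(-109)) = -3565/((⅓)*(-1/109)) = -3565/(-1/327) = -3565*(-327) = 1165755)
-Z = -1*1165755 = -1165755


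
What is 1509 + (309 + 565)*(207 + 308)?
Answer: 451619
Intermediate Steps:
1509 + (309 + 565)*(207 + 308) = 1509 + 874*515 = 1509 + 450110 = 451619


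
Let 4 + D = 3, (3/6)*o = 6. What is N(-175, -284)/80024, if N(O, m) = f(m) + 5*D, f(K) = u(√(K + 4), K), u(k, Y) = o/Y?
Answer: -179/2840852 ≈ -6.3009e-5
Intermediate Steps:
o = 12 (o = 2*6 = 12)
D = -1 (D = -4 + 3 = -1)
u(k, Y) = 12/Y
f(K) = 12/K
N(O, m) = -5 + 12/m (N(O, m) = 12/m + 5*(-1) = 12/m - 5 = -5 + 12/m)
N(-175, -284)/80024 = (-5 + 12/(-284))/80024 = (-5 + 12*(-1/284))*(1/80024) = (-5 - 3/71)*(1/80024) = -358/71*1/80024 = -179/2840852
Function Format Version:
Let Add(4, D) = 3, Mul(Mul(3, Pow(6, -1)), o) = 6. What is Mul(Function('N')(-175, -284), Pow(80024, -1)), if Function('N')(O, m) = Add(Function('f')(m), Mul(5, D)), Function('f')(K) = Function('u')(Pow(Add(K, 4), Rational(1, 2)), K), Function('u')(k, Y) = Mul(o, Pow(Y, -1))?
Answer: Rational(-179, 2840852) ≈ -6.3009e-5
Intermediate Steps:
o = 12 (o = Mul(2, 6) = 12)
D = -1 (D = Add(-4, 3) = -1)
Function('u')(k, Y) = Mul(12, Pow(Y, -1))
Function('f')(K) = Mul(12, Pow(K, -1))
Function('N')(O, m) = Add(-5, Mul(12, Pow(m, -1))) (Function('N')(O, m) = Add(Mul(12, Pow(m, -1)), Mul(5, -1)) = Add(Mul(12, Pow(m, -1)), -5) = Add(-5, Mul(12, Pow(m, -1))))
Mul(Function('N')(-175, -284), Pow(80024, -1)) = Mul(Add(-5, Mul(12, Pow(-284, -1))), Pow(80024, -1)) = Mul(Add(-5, Mul(12, Rational(-1, 284))), Rational(1, 80024)) = Mul(Add(-5, Rational(-3, 71)), Rational(1, 80024)) = Mul(Rational(-358, 71), Rational(1, 80024)) = Rational(-179, 2840852)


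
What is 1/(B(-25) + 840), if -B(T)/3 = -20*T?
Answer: -1/660 ≈ -0.0015152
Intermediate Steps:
B(T) = 60*T (B(T) = -(-60)*T = 60*T)
1/(B(-25) + 840) = 1/(60*(-25) + 840) = 1/(-1500 + 840) = 1/(-660) = -1/660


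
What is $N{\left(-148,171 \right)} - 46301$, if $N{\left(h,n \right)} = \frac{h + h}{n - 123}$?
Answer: $- \frac{277843}{6} \approx -46307.0$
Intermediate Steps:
$N{\left(h,n \right)} = \frac{2 h}{-123 + n}$
$N{\left(-148,171 \right)} - 46301 = 2 \left(-148\right) \frac{1}{-123 + 171} - 46301 = 2 \left(-148\right) \frac{1}{48} - 46301 = - \frac{37}{6} - 46301 = - \frac{277843}{6}$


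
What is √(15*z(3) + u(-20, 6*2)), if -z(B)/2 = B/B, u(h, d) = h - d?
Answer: I*√62 ≈ 7.874*I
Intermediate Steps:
z(B) = -2 (z(B) = -2*B/B = -2*1 = -2)
√(15*z(3) + u(-20, 6*2)) = √(15*(-2) + (-20 - 6*2)) = √(-30 + (-20 - 1*12)) = √(-30 + (-20 - 12)) = √(-30 - 32) = √(-62) = I*√62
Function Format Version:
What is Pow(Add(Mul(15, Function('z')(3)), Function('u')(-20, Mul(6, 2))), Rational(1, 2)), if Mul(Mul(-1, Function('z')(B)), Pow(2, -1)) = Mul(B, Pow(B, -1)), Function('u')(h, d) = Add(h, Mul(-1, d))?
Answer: Mul(I, Pow(62, Rational(1, 2))) ≈ Mul(7.8740, I)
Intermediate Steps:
Function('z')(B) = -2 (Function('z')(B) = Mul(-2, Mul(B, Pow(B, -1))) = Mul(-2, 1) = -2)
Pow(Add(Mul(15, Function('z')(3)), Function('u')(-20, Mul(6, 2))), Rational(1, 2)) = Pow(Add(Mul(15, -2), Add(-20, Mul(-1, Mul(6, 2)))), Rational(1, 2)) = Pow(Add(-30, Add(-20, Mul(-1, 12))), Rational(1, 2)) = Pow(Add(-30, Add(-20, -12)), Rational(1, 2)) = Pow(Add(-30, -32), Rational(1, 2)) = Pow(-62, Rational(1, 2)) = Mul(I, Pow(62, Rational(1, 2)))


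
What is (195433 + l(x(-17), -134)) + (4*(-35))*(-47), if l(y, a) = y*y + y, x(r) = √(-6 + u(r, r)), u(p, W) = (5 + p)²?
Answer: 202151 + √138 ≈ 2.0216e+5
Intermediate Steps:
x(r) = √(-6 + (5 + r)²)
l(y, a) = y + y² (l(y, a) = y² + y = y + y²)
(195433 + l(x(-17), -134)) + (4*(-35))*(-47) = (195433 + √(-6 + (5 - 17)²)*(1 + √(-6 + (5 - 17)²))) + (4*(-35))*(-47) = (195433 + √(-6 + (-12)²)*(1 + √(-6 + (-12)²))) - 140*(-47) = (195433 + √(-6 + 144)*(1 + √(-6 + 144))) + 6580 = (195433 + √138*(1 + √138)) + 6580 = 202013 + √138*(1 + √138)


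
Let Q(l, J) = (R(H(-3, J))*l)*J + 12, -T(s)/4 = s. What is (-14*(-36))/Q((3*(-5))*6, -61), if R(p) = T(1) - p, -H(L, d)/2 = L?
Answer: -21/2287 ≈ -0.0091823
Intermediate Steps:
H(L, d) = -2*L
T(s) = -4*s
R(p) = -4 - p (R(p) = -4*1 - p = -4 - p)
Q(l, J) = 12 - 10*J*l (Q(l, J) = ((-4 - (-2)*(-3))*l)*J + 12 = ((-4 - 1*6)*l)*J + 12 = ((-4 - 6)*l)*J + 12 = (-10*l)*J + 12 = -10*J*l + 12 = 12 - 10*J*l)
(-14*(-36))/Q((3*(-5))*6, -61) = (-14*(-36))/(12 - 10*(-61)*(3*(-5))*6) = 504/(12 - 10*(-61)*(-15*6)) = 504/(12 - 10*(-61)*(-90)) = 504/(12 - 54900) = 504/(-54888) = 504*(-1/54888) = -21/2287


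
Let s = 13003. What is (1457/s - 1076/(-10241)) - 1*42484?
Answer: -5657298695567/133163723 ≈ -42484.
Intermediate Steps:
(1457/s - 1076/(-10241)) - 1*42484 = (1457/13003 - 1076/(-10241)) - 1*42484 = (1457*(1/13003) - 1076*(-1/10241)) - 42484 = (1457/13003 + 1076/10241) - 42484 = 28912365/133163723 - 42484 = -5657298695567/133163723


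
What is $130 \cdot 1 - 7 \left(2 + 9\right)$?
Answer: $53$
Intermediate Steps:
$130 \cdot 1 - 7 \left(2 + 9\right) = 130 - 7 \cdot 11 = 130 - 77 = 53$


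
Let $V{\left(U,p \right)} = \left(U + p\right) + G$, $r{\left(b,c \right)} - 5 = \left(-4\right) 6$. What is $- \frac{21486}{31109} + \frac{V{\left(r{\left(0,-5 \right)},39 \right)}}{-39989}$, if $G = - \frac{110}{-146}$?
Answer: $- \frac{62768996877}{90813299473} \approx -0.69119$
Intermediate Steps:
$G = \frac{55}{73}$ ($G = \left(-110\right) \left(- \frac{1}{146}\right) = \frac{55}{73} \approx 0.75342$)
$r{\left(b,c \right)} = -19$ ($r{\left(b,c \right)} = 5 - 24 = -19$)
$V{\left(U,p \right)} = \frac{55}{73} + U + p$ ($V{\left(U,p \right)} = \left(U + p\right) + \frac{55}{73} = \frac{55}{73} + U + p$)
$- \frac{21486}{31109} + \frac{V{\left(r{\left(0,-5 \right)},39 \right)}}{-39989} = - \frac{21486}{31109} + \frac{\frac{55}{73} - 19 + 39}{-39989} = \left(-21486\right) \frac{1}{31109} + \frac{1515}{73} \left(- \frac{1}{39989}\right) = - \frac{21486}{31109} - \frac{1515}{2919197} = - \frac{62768996877}{90813299473}$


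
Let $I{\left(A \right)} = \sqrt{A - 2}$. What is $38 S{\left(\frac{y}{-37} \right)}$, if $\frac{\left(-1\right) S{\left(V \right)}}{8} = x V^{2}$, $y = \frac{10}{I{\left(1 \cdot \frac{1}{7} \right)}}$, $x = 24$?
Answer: $\frac{5107200}{17797} \approx 286.97$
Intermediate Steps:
$I{\left(A \right)} = \sqrt{-2 + A}$
$y = - \frac{10 i \sqrt{91}}{13}$ ($y = \frac{10}{\sqrt{-2 + 1 \cdot \frac{1}{7}}} = \frac{10}{\sqrt{-2 + \frac{1}{7}}} = \frac{10}{\sqrt{- \frac{13}{7}}} = \frac{10}{\frac{1}{7} i \sqrt{91}} = 10 \left(- \frac{i \sqrt{91}}{13}\right) = - \frac{10 i \sqrt{91}}{13} \approx - 7.338 i$)
$S{\left(V \right)} = - 192 V^{2}$ ($S{\left(V \right)} = - 8 \cdot 24 V^{2} = - 192 V^{2}$)
$38 S{\left(\frac{y}{-37} \right)} = 38 \left(- 192 \left(\frac{\left(- \frac{10}{13}\right) i \sqrt{91}}{-37}\right)^{2}\right) = 38 \left(- 192 \left(- \frac{10 i \sqrt{91}}{13} \left(- \frac{1}{37}\right)\right)^{2}\right) = 38 \left(- 192 \left(\frac{10 i \sqrt{91}}{481}\right)^{2}\right) = 38 \left(\left(-192\right) \left(- \frac{700}{17797}\right)\right) = 38 \cdot \frac{134400}{17797} = \frac{5107200}{17797}$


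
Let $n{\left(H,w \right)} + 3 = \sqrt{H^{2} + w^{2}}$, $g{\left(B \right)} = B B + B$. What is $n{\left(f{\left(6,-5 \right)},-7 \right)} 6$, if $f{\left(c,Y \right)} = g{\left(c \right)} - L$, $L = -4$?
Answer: $-18 + 6 \sqrt{2165} \approx 261.18$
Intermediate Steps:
$g{\left(B \right)} = B + B^{2}$ ($g{\left(B \right)} = B^{2} + B = B + B^{2}$)
$f{\left(c,Y \right)} = 4 + c \left(1 + c\right)$ ($f{\left(c,Y \right)} = c \left(1 + c\right) - -4 = c \left(1 + c\right) + 4 = 4 + c \left(1 + c\right)$)
$n{\left(H,w \right)} = -3 + \sqrt{H^{2} + w^{2}}$
$n{\left(f{\left(6,-5 \right)},-7 \right)} 6 = \left(-3 + \sqrt{\left(4 + 6 \left(1 + 6\right)\right)^{2} + \left(-7\right)^{2}}\right) 6 = \left(-3 + \sqrt{\left(4 + 6 \cdot 7\right)^{2} + 49}\right) 6 = \left(-3 + \sqrt{\left(4 + 42\right)^{2} + 49}\right) 6 = \left(-3 + \sqrt{46^{2} + 49}\right) 6 = \left(-3 + \sqrt{2116 + 49}\right) 6 = \left(-3 + \sqrt{2165}\right) 6 = -18 + 6 \sqrt{2165}$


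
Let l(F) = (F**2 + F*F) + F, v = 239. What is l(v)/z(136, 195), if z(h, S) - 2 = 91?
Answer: 114481/93 ≈ 1231.0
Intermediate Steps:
z(h, S) = 93 (z(h, S) = 2 + 91 = 93)
l(F) = F + 2*F**2 (l(F) = (F**2 + F**2) + F = 2*F**2 + F = F + 2*F**2)
l(v)/z(136, 195) = (239*(1 + 2*239))/93 = (239*(1 + 478))*(1/93) = (239*479)*(1/93) = 114481*(1/93) = 114481/93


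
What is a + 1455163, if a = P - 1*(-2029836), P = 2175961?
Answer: 5660960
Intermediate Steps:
a = 4205797 (a = 2175961 - 1*(-2029836) = 2175961 + 2029836 = 4205797)
a + 1455163 = 4205797 + 1455163 = 5660960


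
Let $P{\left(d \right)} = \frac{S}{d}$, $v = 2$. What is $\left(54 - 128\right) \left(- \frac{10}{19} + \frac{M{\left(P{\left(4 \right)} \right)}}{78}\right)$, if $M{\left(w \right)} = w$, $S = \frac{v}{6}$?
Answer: $\frac{345617}{8892} \approx 38.868$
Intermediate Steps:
$S = \frac{1}{3}$ ($S = \frac{2}{6} = 2 \cdot \frac{1}{6} = \frac{1}{3} \approx 0.33333$)
$P{\left(d \right)} = \frac{1}{3 d}$
$\left(54 - 128\right) \left(- \frac{10}{19} + \frac{M{\left(P{\left(4 \right)} \right)}}{78}\right) = \left(54 - 128\right) \left(- \frac{10}{19} + \frac{\frac{1}{3} \cdot \frac{1}{4}}{78}\right) = - 74 \left(\left(-10\right) \frac{1}{19} + \frac{1}{3} \cdot \frac{1}{4} \cdot \frac{1}{78}\right) = - 74 \left(- \frac{10}{19} + \frac{1}{12} \cdot \frac{1}{78}\right) = - 74 \left(- \frac{10}{19} + \frac{1}{936}\right) = \left(-74\right) \left(- \frac{9341}{17784}\right) = \frac{345617}{8892}$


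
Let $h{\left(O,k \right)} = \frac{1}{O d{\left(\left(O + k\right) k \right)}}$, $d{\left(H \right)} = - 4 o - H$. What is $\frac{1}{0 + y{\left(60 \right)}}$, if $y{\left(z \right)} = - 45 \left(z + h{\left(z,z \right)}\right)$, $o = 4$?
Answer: $- \frac{28864}{77932797} \approx -0.00037037$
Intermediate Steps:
$d{\left(H \right)} = -16 - H$ ($d{\left(H \right)} = \left(-4\right) 4 - H = -16 - H$)
$h{\left(O,k \right)} = \frac{1}{O \left(-16 - k \left(O + k\right)\right)}$ ($h{\left(O,k \right)} = \frac{1}{O \left(-16 - \left(O + k\right) k\right)} = \frac{1}{O \left(-16 - k \left(O + k\right)\right)}$)
$y{\left(z \right)} = - 45 z + \frac{45}{z \left(16 + 2 z^{2}\right)}$ ($y{\left(z \right)} = - 45 \left(z - \frac{1}{z \left(16 + z \left(z + z\right)\right)}\right) = - 45 \left(z - \frac{1}{z \left(16 + z 2 z\right)}\right) = - 45 \left(z - \frac{1}{z \left(16 + 2 z^{2}\right)}\right) = - 45 z + \frac{45}{z \left(16 + 2 z^{2}\right)}$)
$\frac{1}{0 + y{\left(60 \right)}} = \frac{1}{0 + \frac{45 \left(1 - 16 \cdot 60^{2} - 2 \cdot 60^{4}\right)}{2 \cdot 60 \left(8 + 60^{2}\right)}} = \frac{1}{0 + \frac{45}{2} \cdot \frac{1}{60} \frac{1}{8 + 3600} \left(1 - 57600 - 25920000\right)} = \frac{1}{0 + \frac{45}{2} \cdot \frac{1}{60} \cdot \frac{1}{3608} \left(1 - 57600 - 25920000\right)} = \frac{1}{0 + \frac{45}{2} \cdot \frac{1}{60} \cdot \frac{1}{3608} \left(-25977599\right)} = \frac{1}{0 - \frac{77932797}{28864}} = \frac{1}{- \frac{77932797}{28864}} = - \frac{28864}{77932797}$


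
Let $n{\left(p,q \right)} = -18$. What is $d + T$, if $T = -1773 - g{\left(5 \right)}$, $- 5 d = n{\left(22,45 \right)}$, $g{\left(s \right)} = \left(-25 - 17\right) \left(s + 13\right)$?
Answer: $- \frac{5067}{5} \approx -1013.4$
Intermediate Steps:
$g{\left(s \right)} = -546 - 42 s$ ($g{\left(s \right)} = - 42 \left(13 + s\right) = -546 - 42 s$)
$d = \frac{18}{5}$ ($d = \left(- \frac{1}{5}\right) \left(-18\right) = \frac{18}{5} \approx 3.6$)
$T = -1017$ ($T = -1773 - \left(-546 - 210\right) = -1773 - -756 = -1773 + 756 = -1017$)
$d + T = \frac{18}{5} - 1017 = - \frac{5067}{5}$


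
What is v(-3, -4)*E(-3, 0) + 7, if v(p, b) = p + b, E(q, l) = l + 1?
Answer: 0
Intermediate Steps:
E(q, l) = 1 + l
v(p, b) = b + p
v(-3, -4)*E(-3, 0) + 7 = (-4 - 3)*(1 + 0) + 7 = -7*1 + 7 = -7 + 7 = 0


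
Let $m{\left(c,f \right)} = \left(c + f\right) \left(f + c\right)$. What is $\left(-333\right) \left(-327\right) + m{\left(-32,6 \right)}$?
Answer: $109567$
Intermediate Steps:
$m{\left(c,f \right)} = \left(c + f\right)^{2}$ ($m{\left(c,f \right)} = \left(c + f\right) \left(c + f\right) = \left(c + f\right)^{2}$)
$\left(-333\right) \left(-327\right) + m{\left(-32,6 \right)} = \left(-333\right) \left(-327\right) + \left(-32 + 6\right)^{2} = 108891 + \left(-26\right)^{2} = 108891 + 676 = 109567$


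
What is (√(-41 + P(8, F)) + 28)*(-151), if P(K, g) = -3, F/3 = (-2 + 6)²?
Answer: -4228 - 302*I*√11 ≈ -4228.0 - 1001.6*I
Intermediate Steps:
F = 48 (F = 3*(-2 + 6)² = 3*4² = 3*16 = 48)
(√(-41 + P(8, F)) + 28)*(-151) = (√(-41 - 3) + 28)*(-151) = (√(-44) + 28)*(-151) = (2*I*√11 + 28)*(-151) = (28 + 2*I*√11)*(-151) = -4228 - 302*I*√11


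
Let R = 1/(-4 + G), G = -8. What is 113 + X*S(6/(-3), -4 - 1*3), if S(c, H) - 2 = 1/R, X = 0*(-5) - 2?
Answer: 133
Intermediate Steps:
R = -1/12 (R = 1/(-4 - 8) = 1/(-12) = -1/12 ≈ -0.083333)
X = -2 (X = 0 - 2 = -2)
S(c, H) = -10 (S(c, H) = 2 + 1/(-1/12) = 2 - 12 = -10)
113 + X*S(6/(-3), -4 - 1*3) = 113 - 2*(-10) = 113 + 20 = 133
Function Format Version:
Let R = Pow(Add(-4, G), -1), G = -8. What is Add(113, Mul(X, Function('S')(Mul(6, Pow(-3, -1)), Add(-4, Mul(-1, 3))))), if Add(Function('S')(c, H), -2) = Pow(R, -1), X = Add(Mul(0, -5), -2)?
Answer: 133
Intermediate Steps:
R = Rational(-1, 12) (R = Pow(Add(-4, -8), -1) = Pow(-12, -1) = Rational(-1, 12) ≈ -0.083333)
X = -2 (X = Add(0, -2) = -2)
Function('S')(c, H) = -10 (Function('S')(c, H) = Add(2, Pow(Rational(-1, 12), -1)) = Add(2, -12) = -10)
Add(113, Mul(X, Function('S')(Mul(6, Pow(-3, -1)), Add(-4, Mul(-1, 3))))) = Add(113, Mul(-2, -10)) = Add(113, 20) = 133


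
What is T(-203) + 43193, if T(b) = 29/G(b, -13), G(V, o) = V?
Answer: 302350/7 ≈ 43193.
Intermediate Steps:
T(b) = 29/b
T(-203) + 43193 = 29/(-203) + 43193 = 29*(-1/203) + 43193 = -⅐ + 43193 = 302350/7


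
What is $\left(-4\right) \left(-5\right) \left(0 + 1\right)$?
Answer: $20$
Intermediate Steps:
$\left(-4\right) \left(-5\right) \left(0 + 1\right) = 20 \cdot 1 = 20$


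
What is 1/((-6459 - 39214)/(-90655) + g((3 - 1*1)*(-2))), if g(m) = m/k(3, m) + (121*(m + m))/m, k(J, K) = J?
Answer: 271965/65589929 ≈ 0.0041464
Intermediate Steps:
g(m) = 242 + m/3 (g(m) = m/3 + (121*(m + m))/m = m*(⅓) + (121*(2*m))/m = m/3 + (242*m)/m = m/3 + 242 = 242 + m/3)
1/((-6459 - 39214)/(-90655) + g((3 - 1*1)*(-2))) = 1/((-6459 - 39214)/(-90655) + (242 + ((3 - 1*1)*(-2))/3)) = 1/(-45673*(-1/90655) + (242 + ((3 - 1)*(-2))/3)) = 1/(45673/90655 + (242 + (2*(-2))/3)) = 1/(45673/90655 + (242 + (⅓)*(-4))) = 1/(45673/90655 + (242 - 4/3)) = 1/(45673/90655 + 722/3) = 1/(65589929/271965) = 271965/65589929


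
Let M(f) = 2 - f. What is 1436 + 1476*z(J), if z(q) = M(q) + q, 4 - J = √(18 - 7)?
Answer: 4388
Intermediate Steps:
J = 4 - √11 (J = 4 - √(18 - 7) = 4 - √11 ≈ 0.68338)
z(q) = 2 (z(q) = (2 - q) + q = 2)
1436 + 1476*z(J) = 1436 + 1476*2 = 1436 + 2952 = 4388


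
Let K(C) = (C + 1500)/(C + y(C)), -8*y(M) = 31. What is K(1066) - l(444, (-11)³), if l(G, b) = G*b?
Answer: 5021441636/8497 ≈ 5.9097e+5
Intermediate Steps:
y(M) = -31/8 (y(M) = -⅛*31 = -31/8)
K(C) = (1500 + C)/(-31/8 + C) (K(C) = (C + 1500)/(C - 31/8) = (1500 + C)/(-31/8 + C))
K(1066) - l(444, (-11)³) = 8*(1500 + 1066)/(-31 + 8*1066) - 444*(-11)³ = 8*2566/(-31 + 8528) - 444*(-1331) = 8*2566/8497 - 1*(-590964) = 8*(1/8497)*2566 + 590964 = 20528/8497 + 590964 = 5021441636/8497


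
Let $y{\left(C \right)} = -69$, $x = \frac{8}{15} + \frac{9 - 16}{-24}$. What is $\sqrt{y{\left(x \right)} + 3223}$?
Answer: $\sqrt{3154} \approx 56.16$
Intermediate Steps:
$x = \frac{33}{40}$ ($x = 8 \cdot \frac{1}{15} + \left(9 - 16\right) \left(- \frac{1}{24}\right) = \frac{8}{15} - - \frac{7}{24} = \frac{8}{15} + \frac{7}{24} = \frac{33}{40} \approx 0.825$)
$\sqrt{y{\left(x \right)} + 3223} = \sqrt{-69 + 3223} = \sqrt{3154}$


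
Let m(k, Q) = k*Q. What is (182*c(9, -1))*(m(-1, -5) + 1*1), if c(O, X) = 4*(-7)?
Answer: -30576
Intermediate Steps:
c(O, X) = -28
m(k, Q) = Q*k
(182*c(9, -1))*(m(-1, -5) + 1*1) = (182*(-28))*(-5*(-1) + 1*1) = -5096*(5 + 1) = -5096*6 = -30576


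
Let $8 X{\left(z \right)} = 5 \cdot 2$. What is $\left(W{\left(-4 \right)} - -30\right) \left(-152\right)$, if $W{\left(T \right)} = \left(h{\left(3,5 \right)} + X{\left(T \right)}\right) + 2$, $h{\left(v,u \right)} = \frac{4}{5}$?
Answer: $- \frac{25878}{5} \approx -5175.6$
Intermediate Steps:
$h{\left(v,u \right)} = \frac{4}{5}$ ($h{\left(v,u \right)} = 4 \cdot \frac{1}{5} = \frac{4}{5}$)
$X{\left(z \right)} = \frac{5}{4}$ ($X{\left(z \right)} = \frac{5 \cdot 2}{8} = \frac{1}{8} \cdot 10 = \frac{5}{4}$)
$W{\left(T \right)} = \frac{81}{20}$ ($W{\left(T \right)} = \left(\frac{4}{5} + \frac{5}{4}\right) + 2 = \frac{41}{20} + 2 = \frac{81}{20}$)
$\left(W{\left(-4 \right)} - -30\right) \left(-152\right) = \left(\frac{81}{20} - -30\right) \left(-152\right) = \left(\frac{81}{20} + 30\right) \left(-152\right) = \frac{681}{20} \left(-152\right) = - \frac{25878}{5}$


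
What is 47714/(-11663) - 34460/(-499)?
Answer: 378097694/5819837 ≈ 64.967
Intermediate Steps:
47714/(-11663) - 34460/(-499) = 47714*(-1/11663) - 34460*(-1/499) = -47714/11663 + 34460/499 = 378097694/5819837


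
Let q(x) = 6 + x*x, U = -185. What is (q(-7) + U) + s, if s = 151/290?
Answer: -37549/290 ≈ -129.48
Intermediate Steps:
q(x) = 6 + x²
s = 151/290 (s = 151*(1/290) = 151/290 ≈ 0.52069)
(q(-7) + U) + s = ((6 + (-7)²) - 185) + 151/290 = ((6 + 49) - 185) + 151/290 = (55 - 185) + 151/290 = -130 + 151/290 = -37549/290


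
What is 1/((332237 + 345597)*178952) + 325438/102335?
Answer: 39475548030188319/12413209912975280 ≈ 3.1801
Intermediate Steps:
1/((332237 + 345597)*178952) + 325438/102335 = (1/178952)/677834 + 325438*(1/102335) = (1/677834)*(1/178952) + 325438/102335 = 1/121299749968 + 325438/102335 = 39475548030188319/12413209912975280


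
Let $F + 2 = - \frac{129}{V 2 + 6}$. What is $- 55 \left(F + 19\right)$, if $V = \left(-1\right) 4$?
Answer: $- \frac{8965}{2} \approx -4482.5$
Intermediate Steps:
$V = -4$
$F = \frac{125}{2}$ ($F = -2 - \frac{129}{\left(-4\right) 2 + 6} = -2 - \frac{129}{-8 + 6} = -2 - \frac{129}{-2} = -2 - - \frac{129}{2} = -2 + \frac{129}{2} = \frac{125}{2} \approx 62.5$)
$- 55 \left(F + 19\right) = - 55 \left(\frac{125}{2} + 19\right) = \left(-55\right) \frac{163}{2} = - \frac{8965}{2}$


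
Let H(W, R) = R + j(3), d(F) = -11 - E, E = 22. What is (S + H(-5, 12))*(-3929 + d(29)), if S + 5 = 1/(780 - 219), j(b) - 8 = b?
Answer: -40012238/561 ≈ -71323.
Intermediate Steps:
j(b) = 8 + b
S = -2804/561 (S = -5 + 1/(780 - 219) = -5 + 1/561 = -2804/561 ≈ -4.9982)
d(F) = -33 (d(F) = -11 - 1*22 = -11 - 22 = -33)
H(W, R) = 11 + R (H(W, R) = R + (8 + 3) = R + 11 = 11 + R)
(S + H(-5, 12))*(-3929 + d(29)) = (-2804/561 + (11 + 12))*(-3929 - 33) = (-2804/561 + 23)*(-3962) = (10099/561)*(-3962) = -40012238/561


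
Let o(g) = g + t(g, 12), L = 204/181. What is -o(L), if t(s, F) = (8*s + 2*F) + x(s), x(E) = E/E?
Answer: -6361/181 ≈ -35.144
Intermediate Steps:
x(E) = 1
L = 204/181 (L = 204*(1/181) = 204/181 ≈ 1.1271)
t(s, F) = 1 + 2*F + 8*s (t(s, F) = (8*s + 2*F) + 1 = (2*F + 8*s) + 1 = 1 + 2*F + 8*s)
o(g) = 25 + 9*g (o(g) = g + (1 + 2*12 + 8*g) = g + (1 + 24 + 8*g) = g + (25 + 8*g) = 25 + 9*g)
-o(L) = -(25 + 9*(204/181)) = -(25 + 1836/181) = -1*6361/181 = -6361/181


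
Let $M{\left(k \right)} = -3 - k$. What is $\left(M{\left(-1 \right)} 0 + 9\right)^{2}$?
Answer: $81$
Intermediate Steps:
$\left(M{\left(-1 \right)} 0 + 9\right)^{2} = \left(\left(-3 - -1\right) 0 + 9\right)^{2} = \left(\left(-3 + 1\right) 0 + 9\right)^{2} = \left(\left(-2\right) 0 + 9\right)^{2} = \left(0 + 9\right)^{2} = 9^{2} = 81$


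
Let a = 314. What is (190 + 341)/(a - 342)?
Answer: -531/28 ≈ -18.964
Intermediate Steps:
(190 + 341)/(a - 342) = (190 + 341)/(314 - 342) = 531/(-28) = 531*(-1/28) = -531/28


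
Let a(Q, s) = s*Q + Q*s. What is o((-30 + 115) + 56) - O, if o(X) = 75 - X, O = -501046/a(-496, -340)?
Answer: -10879717/168640 ≈ -64.514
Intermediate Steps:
a(Q, s) = 2*Q*s (a(Q, s) = Q*s + Q*s = 2*Q*s)
O = -250523/168640 (O = -501046/(2*(-496)*(-340)) = -501046/337280 = -501046*1/337280 = -250523/168640 ≈ -1.4855)
o((-30 + 115) + 56) - O = (75 - ((-30 + 115) + 56)) - 1*(-250523/168640) = (75 - (85 + 56)) + 250523/168640 = (75 - 1*141) + 250523/168640 = (75 - 141) + 250523/168640 = -66 + 250523/168640 = -10879717/168640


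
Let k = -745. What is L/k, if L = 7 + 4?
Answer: -11/745 ≈ -0.014765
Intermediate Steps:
L = 11
L/k = 11/(-745) = 11*(-1/745) = -11/745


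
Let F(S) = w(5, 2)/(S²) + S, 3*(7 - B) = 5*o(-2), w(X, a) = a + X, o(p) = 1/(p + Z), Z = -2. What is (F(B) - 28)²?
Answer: 3780656360881/9034882704 ≈ 418.45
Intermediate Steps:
o(p) = 1/(-2 + p) (o(p) = 1/(p - 2) = 1/(-2 + p))
w(X, a) = X + a
B = 89/12 (B = 7 - 5/(3*(-2 - 2)) = 7 - 5/(3*(-4)) = 7 - 5*(-1)/(3*4) = 7 - ⅓*(-5/4) = 7 + 5/12 = 89/12 ≈ 7.4167)
F(S) = S + 7/S² (F(S) = (5 + 2)/(S²) + S = 7/S² + S = S + 7/S²)
(F(B) - 28)² = ((89/12 + 7/(89/12)²) - 28)² = ((89/12 + 7*(144/7921)) - 28)² = ((89/12 + 1008/7921) - 28)² = (717065/95052 - 28)² = (-1944391/95052)² = 3780656360881/9034882704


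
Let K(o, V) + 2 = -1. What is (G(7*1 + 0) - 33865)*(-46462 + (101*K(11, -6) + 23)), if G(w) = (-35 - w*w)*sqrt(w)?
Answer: 1582917830 + 3926328*sqrt(7) ≈ 1.5933e+9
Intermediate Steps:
K(o, V) = -3 (K(o, V) = -2 - 1 = -3)
G(w) = sqrt(w)*(-35 - w**2) (G(w) = (-35 - w**2)*sqrt(w) = sqrt(w)*(-35 - w**2))
(G(7*1 + 0) - 33865)*(-46462 + (101*K(11, -6) + 23)) = (sqrt(7*1 + 0)*(-35 - (7*1 + 0)**2) - 33865)*(-46462 + (101*(-3) + 23)) = (sqrt(7 + 0)*(-35 - (7 + 0)**2) - 33865)*(-46462 + (-303 + 23)) = (sqrt(7)*(-35 - 1*7**2) - 33865)*(-46462 - 280) = (sqrt(7)*(-35 - 1*49) - 33865)*(-46742) = (sqrt(7)*(-35 - 49) - 33865)*(-46742) = (sqrt(7)*(-84) - 33865)*(-46742) = (-84*sqrt(7) - 33865)*(-46742) = (-33865 - 84*sqrt(7))*(-46742) = 1582917830 + 3926328*sqrt(7)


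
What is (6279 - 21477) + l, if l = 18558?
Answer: 3360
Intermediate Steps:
(6279 - 21477) + l = (6279 - 21477) + 18558 = -15198 + 18558 = 3360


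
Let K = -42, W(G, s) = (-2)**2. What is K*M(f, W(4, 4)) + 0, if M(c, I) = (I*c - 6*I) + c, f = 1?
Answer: 798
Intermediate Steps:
W(G, s) = 4
M(c, I) = c - 6*I + I*c (M(c, I) = (-6*I + I*c) + c = c - 6*I + I*c)
K*M(f, W(4, 4)) + 0 = -42*(1 - 6*4 + 4*1) + 0 = -42*(1 - 24 + 4) + 0 = -42*(-19) + 0 = 798 + 0 = 798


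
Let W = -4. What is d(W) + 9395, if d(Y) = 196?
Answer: 9591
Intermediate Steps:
d(W) + 9395 = 196 + 9395 = 9591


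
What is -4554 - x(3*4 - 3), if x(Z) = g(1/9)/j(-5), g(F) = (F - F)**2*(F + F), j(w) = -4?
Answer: -4554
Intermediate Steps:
g(F) = 0 (g(F) = 0**2*(2*F) = 0*(2*F) = 0)
x(Z) = 0 (x(Z) = 0/(-4) = 0*(-1/4) = 0)
-4554 - x(3*4 - 3) = -4554 - 1*0 = -4554 + 0 = -4554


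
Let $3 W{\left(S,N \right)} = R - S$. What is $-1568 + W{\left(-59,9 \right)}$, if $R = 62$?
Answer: $- \frac{4583}{3} \approx -1527.7$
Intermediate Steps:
$W{\left(S,N \right)} = \frac{62}{3} - \frac{S}{3}$ ($W{\left(S,N \right)} = \frac{62 - S}{3} = \frac{62}{3} - \frac{S}{3}$)
$-1568 + W{\left(-59,9 \right)} = -1568 + \left(\frac{62}{3} - - \frac{59}{3}\right) = -1568 + \left(\frac{62}{3} + \frac{59}{3}\right) = -1568 + \frac{121}{3} = - \frac{4583}{3}$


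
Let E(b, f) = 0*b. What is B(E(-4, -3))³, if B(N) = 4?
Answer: 64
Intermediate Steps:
E(b, f) = 0
B(E(-4, -3))³ = 4³ = 64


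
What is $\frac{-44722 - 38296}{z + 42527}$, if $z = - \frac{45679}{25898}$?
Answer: $- \frac{2150000164}{1101318567} \approx -1.9522$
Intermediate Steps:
$z = - \frac{45679}{25898}$ ($z = \left(-45679\right) \frac{1}{25898} = - \frac{45679}{25898} \approx -1.7638$)
$\frac{-44722 - 38296}{z + 42527} = \frac{-44722 - 38296}{- \frac{45679}{25898} + 42527} = - \frac{83018}{\frac{1101318567}{25898}} = \left(-83018\right) \frac{25898}{1101318567} = - \frac{2150000164}{1101318567}$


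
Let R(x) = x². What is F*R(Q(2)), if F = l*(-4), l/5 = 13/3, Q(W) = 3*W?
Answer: -3120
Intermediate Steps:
l = 65/3 (l = 5*(13/3) = 65/3 ≈ 21.667)
F = -260/3 (F = (65/3)*(-4) = -260/3 ≈ -86.667)
F*R(Q(2)) = -260*(3*2)²/3 = -260/3*6² = -260/3*36 = -3120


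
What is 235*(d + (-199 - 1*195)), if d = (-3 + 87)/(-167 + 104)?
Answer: -278710/3 ≈ -92903.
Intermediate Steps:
d = -4/3 (d = 84/(-63) = 84*(-1/63) = -4/3 ≈ -1.3333)
235*(d + (-199 - 1*195)) = 235*(-4/3 + (-199 - 1*195)) = 235*(-4/3 + (-199 - 195)) = 235*(-4/3 - 394) = 235*(-1186/3) = -278710/3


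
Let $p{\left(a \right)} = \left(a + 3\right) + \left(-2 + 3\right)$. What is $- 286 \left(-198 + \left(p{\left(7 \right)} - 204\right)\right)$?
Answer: $111826$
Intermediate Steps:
$p{\left(a \right)} = 4 + a$ ($p{\left(a \right)} = \left(3 + a\right) + 1 = 4 + a$)
$- 286 \left(-198 + \left(p{\left(7 \right)} - 204\right)\right) = - 286 \left(-198 + \left(\left(4 + 7\right) - 204\right)\right) = - 286 \left(-198 + \left(11 - 204\right)\right) = - 286 \left(-198 - 193\right) = \left(-286\right) \left(-391\right) = 111826$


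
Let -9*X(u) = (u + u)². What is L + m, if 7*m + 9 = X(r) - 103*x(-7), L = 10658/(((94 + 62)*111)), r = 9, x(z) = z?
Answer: 5890111/60606 ≈ 97.187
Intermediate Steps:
X(u) = -4*u²/9 (X(u) = -(u + u)²/9 = -4*u²/9)
L = 5329/8658 (L = 10658/((156*111)) = 10658/17316 = 10658*(1/17316) = 5329/8658 ≈ 0.61550)
m = 676/7 (m = -9/7 + (-4/9*9² - 103*(-7))/7 = -9/7 + (-4/9*81 + 721)/7 = -9/7 + (-36 + 721)/7 = -9/7 + (⅐)*685 = -9/7 + 685/7 = 676/7 ≈ 96.571)
L + m = 5329/8658 + 676/7 = 5890111/60606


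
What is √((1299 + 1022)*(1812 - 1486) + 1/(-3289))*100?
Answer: 300*√909448221253/3289 ≈ 86985.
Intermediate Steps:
√((1299 + 1022)*(1812 - 1486) + 1/(-3289))*100 = √(2321*326 - 1/3289)*100 = √(756646 - 1/3289)*100 = √(2488608693/3289)*100 = (3*√909448221253/3289)*100 = 300*√909448221253/3289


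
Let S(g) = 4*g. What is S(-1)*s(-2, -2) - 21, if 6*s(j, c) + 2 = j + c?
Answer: -17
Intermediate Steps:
s(j, c) = -⅓ + c/6 + j/6 (s(j, c) = -⅓ + (j + c)/6 = -⅓ + (c + j)/6 = -⅓ + (c/6 + j/6) = -⅓ + c/6 + j/6)
S(-1)*s(-2, -2) - 21 = (4*(-1))*(-⅓ + (⅙)*(-2) + (⅙)*(-2)) - 21 = -4*(-⅓ - ⅓ - ⅓) - 21 = -4*(-1) - 21 = 4 - 21 = -17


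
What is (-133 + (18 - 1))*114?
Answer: -13224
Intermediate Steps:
(-133 + (18 - 1))*114 = (-133 + 17)*114 = -116*114 = -13224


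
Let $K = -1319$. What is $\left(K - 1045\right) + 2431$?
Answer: $67$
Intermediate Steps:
$\left(K - 1045\right) + 2431 = \left(-1319 - 1045\right) + 2431 = -2364 + 2431 = 67$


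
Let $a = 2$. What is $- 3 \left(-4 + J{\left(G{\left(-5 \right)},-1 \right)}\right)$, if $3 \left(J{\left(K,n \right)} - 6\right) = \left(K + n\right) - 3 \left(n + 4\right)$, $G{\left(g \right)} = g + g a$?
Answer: $19$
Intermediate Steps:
$G{\left(g \right)} = 3 g$ ($G{\left(g \right)} = g + g 2 = g + 2 g = 3 g$)
$J{\left(K,n \right)} = 2 - \frac{2 n}{3} + \frac{K}{3}$ ($J{\left(K,n \right)} = 6 + \frac{\left(K + n\right) - 3 \left(n + 4\right)}{3} = 6 + \frac{\left(K + n\right) - 3 \left(4 + n\right)}{3} = 6 + \frac{\left(K + n\right) - \left(12 + 3 n\right)}{3} = 6 + \frac{-12 + K - 2 n}{3} = 6 - \left(4 - \frac{K}{3} + \frac{2 n}{3}\right) = 2 - \frac{2 n}{3} + \frac{K}{3}$)
$- 3 \left(-4 + J{\left(G{\left(-5 \right)},-1 \right)}\right) = - 3 \left(-4 + \left(2 - - \frac{2}{3} + \frac{3 \left(-5\right)}{3}\right)\right) = - 3 \left(-4 + \left(2 + \frac{2}{3} + \frac{1}{3} \left(-15\right)\right)\right) = - 3 \left(-4 + \left(2 + \frac{2}{3} - 5\right)\right) = - 3 \left(-4 - \frac{7}{3}\right) = \left(-3\right) \left(- \frac{19}{3}\right) = 19$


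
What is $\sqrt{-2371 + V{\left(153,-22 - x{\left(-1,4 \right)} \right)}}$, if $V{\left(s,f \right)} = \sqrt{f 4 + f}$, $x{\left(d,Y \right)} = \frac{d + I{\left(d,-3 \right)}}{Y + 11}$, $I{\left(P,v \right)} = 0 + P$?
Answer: $\frac{\sqrt{-21339 + 6 i \sqrt{246}}}{3} \approx 0.10737 + 48.693 i$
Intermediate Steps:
$I{\left(P,v \right)} = P$
$x{\left(d,Y \right)} = \frac{2 d}{11 + Y}$ ($x{\left(d,Y \right)} = \frac{d + d}{Y + 11} = \frac{2 d}{11 + Y}$)
$V{\left(s,f \right)} = \sqrt{5} \sqrt{f}$ ($V{\left(s,f \right)} = \sqrt{4 f + f} = \sqrt{5 f} = \sqrt{5} \sqrt{f}$)
$\sqrt{-2371 + V{\left(153,-22 - x{\left(-1,4 \right)} \right)}} = \sqrt{-2371 + \sqrt{5} \sqrt{-22 - 2 \left(-1\right) \frac{1}{11 + 4}}} = \sqrt{-2371 + \sqrt{5} \sqrt{-22 - 2 \left(-1\right) \frac{1}{15}}} = \sqrt{-2371 + \sqrt{5} \sqrt{-22 - - \frac{2}{15}}} = \sqrt{-2371 + \sqrt{5} \sqrt{-22 + \frac{2}{15}}} = \sqrt{-2371 + \sqrt{5} \sqrt{- \frac{328}{15}}} = \sqrt{-2371 + \sqrt{5} \frac{2 i \sqrt{1230}}{15}} = \sqrt{-2371 + \frac{2 i \sqrt{246}}{3}}$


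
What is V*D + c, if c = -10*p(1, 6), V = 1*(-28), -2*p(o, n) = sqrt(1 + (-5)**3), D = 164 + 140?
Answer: -8512 + 10*I*sqrt(31) ≈ -8512.0 + 55.678*I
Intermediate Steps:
D = 304
p(o, n) = -I*sqrt(31) (p(o, n) = -sqrt(1 + (-5)**3)/2 = -sqrt(1 - 125)/2 = -I*sqrt(31))
V = -28
c = 10*I*sqrt(31) (c = -(-10)*I*sqrt(31) = 10*I*sqrt(31) ≈ 55.678*I)
V*D + c = -28*304 + 10*I*sqrt(31) = -8512 + 10*I*sqrt(31)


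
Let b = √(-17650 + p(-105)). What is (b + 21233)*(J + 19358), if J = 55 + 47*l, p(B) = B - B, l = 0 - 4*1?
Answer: 408204425 + 96125*I*√706 ≈ 4.082e+8 + 2.5541e+6*I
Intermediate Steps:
l = -4 (l = 0 - 4 = -4)
p(B) = 0
b = 5*I*√706 (b = √(-17650 + 0) = √(-17650) = 5*I*√706 ≈ 132.85*I)
J = -133 (J = 55 + 47*(-4) = 55 - 188 = -133)
(b + 21233)*(J + 19358) = (5*I*√706 + 21233)*(-133 + 19358) = (21233 + 5*I*√706)*19225 = 408204425 + 96125*I*√706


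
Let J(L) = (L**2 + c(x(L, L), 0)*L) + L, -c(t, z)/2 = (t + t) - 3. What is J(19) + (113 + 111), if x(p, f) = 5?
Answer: 338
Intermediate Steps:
c(t, z) = 6 - 4*t (c(t, z) = -2*((t + t) - 3) = -2*(2*t - 3) = -2*(-3 + 2*t) = 6 - 4*t)
J(L) = L**2 - 13*L (J(L) = (L**2 + (6 - 4*5)*L) + L = (L**2 + (6 - 20)*L) + L = (L**2 - 14*L) + L = L**2 - 13*L)
J(19) + (113 + 111) = 19*(-13 + 19) + (113 + 111) = 19*6 + 224 = 114 + 224 = 338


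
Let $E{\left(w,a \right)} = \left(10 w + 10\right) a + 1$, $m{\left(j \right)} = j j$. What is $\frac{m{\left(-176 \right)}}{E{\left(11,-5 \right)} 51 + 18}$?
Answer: $- \frac{30976}{30531} \approx -1.0146$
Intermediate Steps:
$m{\left(j \right)} = j^{2}$
$E{\left(w,a \right)} = 1 + a \left(10 + 10 w\right)$ ($E{\left(w,a \right)} = \left(10 + 10 w\right) a + 1 = a \left(10 + 10 w\right) + 1 = 1 + a \left(10 + 10 w\right)$)
$\frac{m{\left(-176 \right)}}{E{\left(11,-5 \right)} 51 + 18} = \frac{\left(-176\right)^{2}}{\left(1 + 10 \left(-5\right) + 10 \left(-5\right) 11\right) 51 + 18} = \frac{30976}{\left(1 - 50 - 550\right) 51 + 18} = \frac{30976}{\left(-599\right) 51 + 18} = \frac{30976}{-30549 + 18} = \frac{30976}{-30531} = 30976 \left(- \frac{1}{30531}\right) = - \frac{30976}{30531}$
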